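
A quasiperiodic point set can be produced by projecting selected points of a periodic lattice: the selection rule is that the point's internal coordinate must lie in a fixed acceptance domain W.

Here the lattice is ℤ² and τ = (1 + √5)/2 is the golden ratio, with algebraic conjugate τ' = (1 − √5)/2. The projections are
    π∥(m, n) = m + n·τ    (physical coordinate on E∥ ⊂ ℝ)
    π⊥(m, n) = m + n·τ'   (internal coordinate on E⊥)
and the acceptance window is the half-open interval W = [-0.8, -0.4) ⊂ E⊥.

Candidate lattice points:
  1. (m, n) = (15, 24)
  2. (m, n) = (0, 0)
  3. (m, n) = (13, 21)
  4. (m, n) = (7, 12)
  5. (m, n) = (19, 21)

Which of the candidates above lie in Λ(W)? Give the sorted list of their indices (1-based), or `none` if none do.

4

Numerically τ ≈ 1.61803 and τ' = −1/τ ≈ -0.61803.
[1] lift (15,24): star map gives 0.16718; window check -0.8 ≤ 0.16718 < -0.4 is false → out
[2] lift (0,0): star map gives 0.00000; window check -0.8 ≤ 0.00000 < -0.4 is false → out
[3] lift (13,21): star map gives 0.02129; window check -0.8 ≤ 0.02129 < -0.4 is false → out
[4] lift (7,12): star map gives -0.41641; window check -0.8 ≤ -0.41641 < -0.4 is true → IN Λ
[5] lift (19,21): star map gives 6.02129; window check -0.8 ≤ 6.02129 < -0.4 is false → out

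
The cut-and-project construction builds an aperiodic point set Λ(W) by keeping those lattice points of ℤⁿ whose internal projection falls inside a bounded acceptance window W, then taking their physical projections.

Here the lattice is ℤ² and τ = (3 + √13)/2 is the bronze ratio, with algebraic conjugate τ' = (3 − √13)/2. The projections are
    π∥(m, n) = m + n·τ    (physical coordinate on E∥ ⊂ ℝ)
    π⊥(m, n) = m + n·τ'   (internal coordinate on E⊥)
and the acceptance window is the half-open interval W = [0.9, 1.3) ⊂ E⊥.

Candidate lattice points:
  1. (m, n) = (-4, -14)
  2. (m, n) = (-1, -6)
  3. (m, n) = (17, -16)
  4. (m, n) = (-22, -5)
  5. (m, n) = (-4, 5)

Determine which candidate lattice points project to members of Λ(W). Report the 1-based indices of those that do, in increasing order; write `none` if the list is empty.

none

τ' = (3−√13)/2 ≈ -0.30278.
[1] lift (-4,-14): star map gives 0.23886; window check 0.9 ≤ 0.23886 < 1.3 is false → out
[2] lift (-1,-6): star map gives 0.81665; window check 0.9 ≤ 0.81665 < 1.3 is false → out
[3] lift (17,-16): star map gives 21.84441; window check 0.9 ≤ 21.84441 < 1.3 is false → out
[4] lift (-22,-5): star map gives -20.48612; window check 0.9 ≤ -20.48612 < 1.3 is false → out
[5] lift (-4,5): star map gives -5.51388; window check 0.9 ≤ -5.51388 < 1.3 is false → out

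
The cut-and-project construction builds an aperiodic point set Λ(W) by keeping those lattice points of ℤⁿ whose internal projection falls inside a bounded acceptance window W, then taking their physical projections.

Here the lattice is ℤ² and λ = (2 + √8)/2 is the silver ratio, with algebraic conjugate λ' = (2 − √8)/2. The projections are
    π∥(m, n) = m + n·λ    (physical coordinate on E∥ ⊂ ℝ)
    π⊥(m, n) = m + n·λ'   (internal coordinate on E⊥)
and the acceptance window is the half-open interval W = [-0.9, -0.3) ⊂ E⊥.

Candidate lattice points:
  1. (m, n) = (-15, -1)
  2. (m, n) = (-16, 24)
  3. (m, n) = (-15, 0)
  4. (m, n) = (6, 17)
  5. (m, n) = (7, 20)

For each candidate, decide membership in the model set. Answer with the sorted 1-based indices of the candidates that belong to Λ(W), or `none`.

none

λ' = (2−√8)/2 ≈ -0.41421.
#1 (-15,-1): internal coord -15 + (-1)·λ' = -14.58579; -14.58579 ∉ [-0.9, -0.3) → out
#2 (-16,24): internal coord -16 + (24)·λ' = -25.94113; -25.94113 ∉ [-0.9, -0.3) → out
#3 (-15,0): internal coord -15 + (0)·λ' = -15.00000; -15.00000 ∉ [-0.9, -0.3) → out
#4 (6,17): internal coord 6 + (17)·λ' = -1.04163; -1.04163 ∉ [-0.9, -0.3) → out
#5 (7,20): internal coord 7 + (20)·λ' = -1.28427; -1.28427 ∉ [-0.9, -0.3) → out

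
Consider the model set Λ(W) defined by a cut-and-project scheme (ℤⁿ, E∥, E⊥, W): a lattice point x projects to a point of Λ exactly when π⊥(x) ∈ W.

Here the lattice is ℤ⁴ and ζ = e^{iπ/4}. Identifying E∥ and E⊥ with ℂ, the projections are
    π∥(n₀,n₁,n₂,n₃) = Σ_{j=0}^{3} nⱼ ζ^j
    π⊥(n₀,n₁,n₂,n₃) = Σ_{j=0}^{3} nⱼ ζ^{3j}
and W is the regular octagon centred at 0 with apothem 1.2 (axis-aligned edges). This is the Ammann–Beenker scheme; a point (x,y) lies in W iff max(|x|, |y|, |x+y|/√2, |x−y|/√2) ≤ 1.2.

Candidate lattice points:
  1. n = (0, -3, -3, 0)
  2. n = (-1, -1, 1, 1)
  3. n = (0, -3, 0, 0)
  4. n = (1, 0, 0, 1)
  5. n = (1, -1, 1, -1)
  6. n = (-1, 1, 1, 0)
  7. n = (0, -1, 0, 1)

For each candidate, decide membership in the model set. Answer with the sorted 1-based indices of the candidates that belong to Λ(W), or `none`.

With ζ = e^{iπ/4} the internal vectors are ζ^0,ζ^3,ζ^6,ζ^9.
#1 (0, -3, -3, 0): internal (2.12132, 0.87868); octagon support 2.12132 vs apothem 1.2 → ∉ W
#2 (-1, -1, 1, 1): internal (0.41421, -1.00000); octagon support 1.00000 vs apothem 1.2 → ∈ W
#3 (0, -3, 0, 0): internal (2.12132, -2.12132); octagon support 3.00000 vs apothem 1.2 → ∉ W
#4 (1, 0, 0, 1): internal (1.70711, 0.70711); octagon support 1.70711 vs apothem 1.2 → ∉ W
#5 (1, -1, 1, -1): internal (1.00000, -2.41421); octagon support 2.41421 vs apothem 1.2 → ∉ W
#6 (-1, 1, 1, 0): internal (-1.70711, -0.29289); octagon support 1.70711 vs apothem 1.2 → ∉ W
#7 (0, -1, 0, 1): internal (1.41421, 0.00000); octagon support 1.41421 vs apothem 1.2 → ∉ W

2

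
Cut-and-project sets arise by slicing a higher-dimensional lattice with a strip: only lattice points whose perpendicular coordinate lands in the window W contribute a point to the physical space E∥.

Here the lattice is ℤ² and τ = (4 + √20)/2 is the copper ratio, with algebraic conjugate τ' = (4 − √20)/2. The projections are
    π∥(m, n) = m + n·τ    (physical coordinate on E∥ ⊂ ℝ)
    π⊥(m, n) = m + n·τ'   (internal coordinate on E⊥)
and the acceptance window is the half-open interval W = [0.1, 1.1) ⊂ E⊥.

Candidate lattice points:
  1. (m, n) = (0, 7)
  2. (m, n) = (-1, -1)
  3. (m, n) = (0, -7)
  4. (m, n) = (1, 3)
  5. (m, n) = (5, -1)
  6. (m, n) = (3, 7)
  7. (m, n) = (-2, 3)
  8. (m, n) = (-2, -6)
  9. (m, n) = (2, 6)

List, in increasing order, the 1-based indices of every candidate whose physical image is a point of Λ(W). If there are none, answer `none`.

τ' = (4−√20)/2 ≈ -0.23607.
#1 (0,7): internal coord 0 + (7)·τ' = -1.65248; -1.65248 ∉ [0.1, 1.1) → out
#2 (-1,-1): internal coord -1 + (-1)·τ' = -0.76393; -0.76393 ∉ [0.1, 1.1) → out
#3 (0,-7): internal coord 0 + (-7)·τ' = +1.65248; +1.65248 ∉ [0.1, 1.1) → out
#4 (1,3): internal coord 1 + (3)·τ' = +0.29180; +0.29180 ∈ [0.1, 1.1) → IN Λ
#5 (5,-1): internal coord 5 + (-1)·τ' = +5.23607; +5.23607 ∉ [0.1, 1.1) → out
#6 (3,7): internal coord 3 + (7)·τ' = +1.34752; +1.34752 ∉ [0.1, 1.1) → out
#7 (-2,3): internal coord -2 + (3)·τ' = -2.70820; -2.70820 ∉ [0.1, 1.1) → out
#8 (-2,-6): internal coord -2 + (-6)·τ' = -0.58359; -0.58359 ∉ [0.1, 1.1) → out
#9 (2,6): internal coord 2 + (6)·τ' = +0.58359; +0.58359 ∈ [0.1, 1.1) → IN Λ

4, 9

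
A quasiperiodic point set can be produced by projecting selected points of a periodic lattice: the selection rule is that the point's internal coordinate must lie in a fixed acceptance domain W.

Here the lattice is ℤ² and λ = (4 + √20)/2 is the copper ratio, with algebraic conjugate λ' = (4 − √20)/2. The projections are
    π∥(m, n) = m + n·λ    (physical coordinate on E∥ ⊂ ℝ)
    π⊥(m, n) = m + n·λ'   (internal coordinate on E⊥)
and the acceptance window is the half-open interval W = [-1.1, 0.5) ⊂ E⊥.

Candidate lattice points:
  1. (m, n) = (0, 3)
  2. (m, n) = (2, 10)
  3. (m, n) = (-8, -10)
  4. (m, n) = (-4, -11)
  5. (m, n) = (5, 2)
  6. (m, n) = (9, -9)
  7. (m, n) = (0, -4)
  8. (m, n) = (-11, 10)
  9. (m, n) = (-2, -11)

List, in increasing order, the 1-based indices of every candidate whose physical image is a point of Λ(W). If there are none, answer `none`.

Compute λ' = (4−√20)/2 = -0.2361, so π⊥(m,n) = m -0.2361·n.
candidate 1: (m,n)=(0,3) → π∥ = 0+3·λ ≈ 12.7082, π⊥ = 0+3·λ' ≈ -0.7082 ∈ [-1.1, 0.5) ⇒ IN Λ
candidate 2: (m,n)=(2,10) → π∥ = 2+10·λ ≈ 44.3607, π⊥ = 2+10·λ' ≈ -0.3607 ∈ [-1.1, 0.5) ⇒ IN Λ
candidate 3: (m,n)=(-8,-10) → π∥ = -8-10·λ ≈ -50.3607, π⊥ = -8-10·λ' ≈ -5.6393 ∉ [-1.1, 0.5) ⇒ out
candidate 4: (m,n)=(-4,-11) → π∥ = -4-11·λ ≈ -50.5967, π⊥ = -4-11·λ' ≈ -1.4033 ∉ [-1.1, 0.5) ⇒ out
candidate 5: (m,n)=(5,2) → π∥ = 5+2·λ ≈ 13.4721, π⊥ = 5+2·λ' ≈ 4.5279 ∉ [-1.1, 0.5) ⇒ out
candidate 6: (m,n)=(9,-9) → π∥ = 9-9·λ ≈ -29.1246, π⊥ = 9-9·λ' ≈ 11.1246 ∉ [-1.1, 0.5) ⇒ out
candidate 7: (m,n)=(0,-4) → π∥ = 0-4·λ ≈ -16.9443, π⊥ = 0-4·λ' ≈ 0.9443 ∉ [-1.1, 0.5) ⇒ out
candidate 8: (m,n)=(-11,10) → π∥ = -11+10·λ ≈ 31.3607, π⊥ = -11+10·λ' ≈ -13.3607 ∉ [-1.1, 0.5) ⇒ out
candidate 9: (m,n)=(-2,-11) → π∥ = -2-11·λ ≈ -48.5967, π⊥ = -2-11·λ' ≈ 0.5967 ∉ [-1.1, 0.5) ⇒ out

1, 2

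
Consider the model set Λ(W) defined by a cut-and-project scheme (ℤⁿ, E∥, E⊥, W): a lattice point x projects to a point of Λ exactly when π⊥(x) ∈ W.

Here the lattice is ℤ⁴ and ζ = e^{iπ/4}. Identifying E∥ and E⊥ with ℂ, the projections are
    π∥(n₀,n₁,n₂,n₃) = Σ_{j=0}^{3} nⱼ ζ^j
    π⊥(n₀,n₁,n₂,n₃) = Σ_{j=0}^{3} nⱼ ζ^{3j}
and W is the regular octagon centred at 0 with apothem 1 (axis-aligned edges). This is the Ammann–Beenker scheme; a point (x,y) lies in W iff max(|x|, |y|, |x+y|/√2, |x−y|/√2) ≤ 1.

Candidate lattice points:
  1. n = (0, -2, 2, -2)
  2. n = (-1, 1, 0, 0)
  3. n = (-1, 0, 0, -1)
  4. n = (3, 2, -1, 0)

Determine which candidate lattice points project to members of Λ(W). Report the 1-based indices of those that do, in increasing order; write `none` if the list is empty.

π⊥(n) = n₀ + n₁ζ³ + n₂ζ⁶ + n₃ζ⁹ where ζ = e^{iπ/4}.
#1 (0, -2, 2, -2): internal (0.000000, -4.828427); octagon support 4.828427 vs apothem 1 → ∉ W
#2 (-1, 1, 0, 0): internal (-1.707107, 0.707107); octagon support 1.707107 vs apothem 1 → ∉ W
#3 (-1, 0, 0, -1): internal (-1.707107, -0.707107); octagon support 1.707107 vs apothem 1 → ∉ W
#4 (3, 2, -1, 0): internal (1.585786, 2.414214); octagon support 2.828427 vs apothem 1 → ∉ W

none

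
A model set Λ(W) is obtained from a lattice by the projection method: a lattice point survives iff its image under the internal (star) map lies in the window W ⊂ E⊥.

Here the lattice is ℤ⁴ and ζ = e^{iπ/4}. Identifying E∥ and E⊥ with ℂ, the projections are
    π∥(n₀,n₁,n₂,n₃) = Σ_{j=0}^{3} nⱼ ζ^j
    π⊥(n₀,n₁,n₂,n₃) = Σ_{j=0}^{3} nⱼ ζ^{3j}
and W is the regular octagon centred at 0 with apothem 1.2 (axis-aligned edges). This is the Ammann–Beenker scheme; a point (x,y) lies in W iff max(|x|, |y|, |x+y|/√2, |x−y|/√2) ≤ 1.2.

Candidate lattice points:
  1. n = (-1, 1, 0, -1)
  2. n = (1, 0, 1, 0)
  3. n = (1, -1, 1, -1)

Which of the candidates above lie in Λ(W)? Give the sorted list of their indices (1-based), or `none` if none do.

π⊥(n) = n₀ + n₁ζ³ + n₂ζ⁶ + n₃ζ⁹ where ζ = e^{iπ/4}.
candidate 1: n = (-1, 1, 0, -1) → π⊥ ≈ (-2.414214, +0.000000); max(|x|,|y|,|x±y|/√2) = 2.414214 > 1.2 ⇒ ∉ W
candidate 2: n = (1, 0, 1, 0) → π⊥ ≈ (+1.000000, -1.000000); max(|x|,|y|,|x±y|/√2) = 1.414214 > 1.2 ⇒ ∉ W
candidate 3: n = (1, -1, 1, -1) → π⊥ ≈ (+1.000000, -2.414214); max(|x|,|y|,|x±y|/√2) = 2.414214 > 1.2 ⇒ ∉ W

none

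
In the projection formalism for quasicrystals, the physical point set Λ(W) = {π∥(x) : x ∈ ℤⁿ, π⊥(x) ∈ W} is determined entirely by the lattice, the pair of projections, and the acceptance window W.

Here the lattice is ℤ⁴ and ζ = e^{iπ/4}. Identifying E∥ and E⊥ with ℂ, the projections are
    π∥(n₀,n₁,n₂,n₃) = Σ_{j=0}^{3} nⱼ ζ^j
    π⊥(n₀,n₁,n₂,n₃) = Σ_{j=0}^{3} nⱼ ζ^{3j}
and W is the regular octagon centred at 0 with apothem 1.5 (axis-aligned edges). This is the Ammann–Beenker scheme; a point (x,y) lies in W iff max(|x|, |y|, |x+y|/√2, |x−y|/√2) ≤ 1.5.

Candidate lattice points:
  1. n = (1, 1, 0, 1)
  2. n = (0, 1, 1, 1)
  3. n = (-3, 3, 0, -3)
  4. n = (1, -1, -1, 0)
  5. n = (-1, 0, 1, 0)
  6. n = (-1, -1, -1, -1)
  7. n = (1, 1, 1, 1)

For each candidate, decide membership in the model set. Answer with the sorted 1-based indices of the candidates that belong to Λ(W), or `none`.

Internal map: ζ^{3j} for j=0..3 gives (1,0), (−√2/2,√2/2), (0,−1), (√2/2,√2/2).
candidate 1: n = (1, 1, 0, 1) → π⊥ ≈ (+1.0000, +1.4142); max(|x|,|y|,|x±y|/√2) = 1.7071 > 1.5 ⇒ ∉ W
candidate 2: n = (0, 1, 1, 1) → π⊥ ≈ (+0.0000, +0.4142); max(|x|,|y|,|x±y|/√2) = 0.4142 ≤ 1.5 ⇒ ∈ W
candidate 3: n = (-3, 3, 0, -3) → π⊥ ≈ (-7.2426, +0.0000); max(|x|,|y|,|x±y|/√2) = 7.2426 > 1.5 ⇒ ∉ W
candidate 4: n = (1, -1, -1, 0) → π⊥ ≈ (+1.7071, +0.2929); max(|x|,|y|,|x±y|/√2) = 1.7071 > 1.5 ⇒ ∉ W
candidate 5: n = (-1, 0, 1, 0) → π⊥ ≈ (-1.0000, -1.0000); max(|x|,|y|,|x±y|/√2) = 1.4142 ≤ 1.5 ⇒ ∈ W
candidate 6: n = (-1, -1, -1, -1) → π⊥ ≈ (-1.0000, -0.4142); max(|x|,|y|,|x±y|/√2) = 1.0000 ≤ 1.5 ⇒ ∈ W
candidate 7: n = (1, 1, 1, 1) → π⊥ ≈ (+1.0000, +0.4142); max(|x|,|y|,|x±y|/√2) = 1.0000 ≤ 1.5 ⇒ ∈ W

2, 5, 6, 7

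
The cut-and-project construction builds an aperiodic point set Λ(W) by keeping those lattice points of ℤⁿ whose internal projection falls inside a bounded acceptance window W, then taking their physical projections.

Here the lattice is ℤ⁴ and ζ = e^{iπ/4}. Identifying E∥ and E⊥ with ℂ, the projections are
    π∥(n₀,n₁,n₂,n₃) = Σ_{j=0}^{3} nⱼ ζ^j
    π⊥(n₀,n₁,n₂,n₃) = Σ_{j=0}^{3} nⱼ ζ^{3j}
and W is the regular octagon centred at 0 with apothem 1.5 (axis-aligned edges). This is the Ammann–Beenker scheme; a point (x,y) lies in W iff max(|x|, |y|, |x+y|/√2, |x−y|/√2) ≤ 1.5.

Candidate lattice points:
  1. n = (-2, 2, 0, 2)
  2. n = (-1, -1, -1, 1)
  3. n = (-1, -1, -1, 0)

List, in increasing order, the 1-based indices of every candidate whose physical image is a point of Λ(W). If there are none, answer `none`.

Internal map: ζ^{3j} for j=0..3 gives (1,0), (−√2/2,√2/2), (0,−1), (√2/2,√2/2).
candidate 1: n = (-2, 2, 0, 2) → π⊥ ≈ (-2.0000, +2.8284); max(|x|,|y|,|x±y|/√2) = 3.4142 > 1.5 ⇒ ∉ W
candidate 2: n = (-1, -1, -1, 1) → π⊥ ≈ (+0.4142, +1.0000); max(|x|,|y|,|x±y|/√2) = 1.0000 ≤ 1.5 ⇒ ∈ W
candidate 3: n = (-1, -1, -1, 0) → π⊥ ≈ (-0.2929, +0.2929); max(|x|,|y|,|x±y|/√2) = 0.4142 ≤ 1.5 ⇒ ∈ W

2, 3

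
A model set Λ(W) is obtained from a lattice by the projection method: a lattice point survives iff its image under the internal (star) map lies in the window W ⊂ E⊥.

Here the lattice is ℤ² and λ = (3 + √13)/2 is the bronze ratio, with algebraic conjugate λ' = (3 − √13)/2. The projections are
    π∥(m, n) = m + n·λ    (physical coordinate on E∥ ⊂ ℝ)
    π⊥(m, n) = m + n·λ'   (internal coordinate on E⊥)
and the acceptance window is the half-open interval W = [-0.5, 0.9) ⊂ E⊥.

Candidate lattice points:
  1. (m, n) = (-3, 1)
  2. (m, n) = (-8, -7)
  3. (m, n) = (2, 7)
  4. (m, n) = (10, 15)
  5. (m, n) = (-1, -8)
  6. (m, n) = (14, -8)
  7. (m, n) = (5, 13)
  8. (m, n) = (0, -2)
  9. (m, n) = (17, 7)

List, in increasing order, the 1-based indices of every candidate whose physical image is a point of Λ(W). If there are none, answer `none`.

3, 8

Numerically λ ≈ 3.30278 and λ' = −1/λ ≈ -0.30278.
#1 (-3,1): internal coord -3 + (1)·λ' = -3.30278; -3.30278 ∉ [-0.5, 0.9) → out
#2 (-8,-7): internal coord -8 + (-7)·λ' = -5.88057; -5.88057 ∉ [-0.5, 0.9) → out
#3 (2,7): internal coord 2 + (7)·λ' = -0.11943; -0.11943 ∈ [-0.5, 0.9) → IN Λ
#4 (10,15): internal coord 10 + (15)·λ' = +5.45837; +5.45837 ∉ [-0.5, 0.9) → out
#5 (-1,-8): internal coord -1 + (-8)·λ' = +1.42221; +1.42221 ∉ [-0.5, 0.9) → out
#6 (14,-8): internal coord 14 + (-8)·λ' = +16.42221; +16.42221 ∉ [-0.5, 0.9) → out
#7 (5,13): internal coord 5 + (13)·λ' = +1.06392; +1.06392 ∉ [-0.5, 0.9) → out
#8 (0,-2): internal coord 0 + (-2)·λ' = +0.60555; +0.60555 ∈ [-0.5, 0.9) → IN Λ
#9 (17,7): internal coord 17 + (7)·λ' = +14.88057; +14.88057 ∉ [-0.5, 0.9) → out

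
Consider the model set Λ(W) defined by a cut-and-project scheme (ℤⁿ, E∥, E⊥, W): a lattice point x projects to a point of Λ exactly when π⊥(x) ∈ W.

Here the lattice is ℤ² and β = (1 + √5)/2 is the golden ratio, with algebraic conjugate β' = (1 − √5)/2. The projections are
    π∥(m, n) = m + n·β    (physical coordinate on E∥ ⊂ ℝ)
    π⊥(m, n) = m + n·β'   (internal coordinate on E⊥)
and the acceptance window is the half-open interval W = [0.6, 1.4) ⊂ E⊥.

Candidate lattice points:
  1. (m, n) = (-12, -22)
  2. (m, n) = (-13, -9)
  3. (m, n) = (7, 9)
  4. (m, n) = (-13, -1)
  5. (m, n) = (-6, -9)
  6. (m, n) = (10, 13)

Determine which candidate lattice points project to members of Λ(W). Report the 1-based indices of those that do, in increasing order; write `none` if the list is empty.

none

Numerically β ≈ 1.61803 and β' = −1/β ≈ -0.61803.
candidate 1: (m,n)=(-12,-22) → π∥ = -12-22·β ≈ -47.59675, π⊥ = -12-22·β' ≈ 1.59675 ∉ [0.6, 1.4) ⇒ out
candidate 2: (m,n)=(-13,-9) → π∥ = -13-9·β ≈ -27.56231, π⊥ = -13-9·β' ≈ -7.43769 ∉ [0.6, 1.4) ⇒ out
candidate 3: (m,n)=(7,9) → π∥ = 7+9·β ≈ 21.56231, π⊥ = 7+9·β' ≈ 1.43769 ∉ [0.6, 1.4) ⇒ out
candidate 4: (m,n)=(-13,-1) → π∥ = -13-1·β ≈ -14.61803, π⊥ = -13-1·β' ≈ -12.38197 ∉ [0.6, 1.4) ⇒ out
candidate 5: (m,n)=(-6,-9) → π∥ = -6-9·β ≈ -20.56231, π⊥ = -6-9·β' ≈ -0.43769 ∉ [0.6, 1.4) ⇒ out
candidate 6: (m,n)=(10,13) → π∥ = 10+13·β ≈ 31.03444, π⊥ = 10+13·β' ≈ 1.96556 ∉ [0.6, 1.4) ⇒ out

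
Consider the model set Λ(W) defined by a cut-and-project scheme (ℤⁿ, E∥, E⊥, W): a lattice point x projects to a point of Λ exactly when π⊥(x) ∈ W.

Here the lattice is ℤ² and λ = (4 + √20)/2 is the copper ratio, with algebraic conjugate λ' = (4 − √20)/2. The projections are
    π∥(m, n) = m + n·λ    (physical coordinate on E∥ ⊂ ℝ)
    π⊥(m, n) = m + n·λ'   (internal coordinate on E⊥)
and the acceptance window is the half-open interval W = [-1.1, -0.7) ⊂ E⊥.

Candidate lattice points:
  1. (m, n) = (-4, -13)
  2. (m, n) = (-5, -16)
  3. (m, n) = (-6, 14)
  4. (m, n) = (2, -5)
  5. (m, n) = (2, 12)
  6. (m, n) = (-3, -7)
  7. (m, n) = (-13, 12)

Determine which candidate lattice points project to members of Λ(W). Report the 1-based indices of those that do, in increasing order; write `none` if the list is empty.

Numerically λ ≈ 4.236068 and λ' = −1/λ ≈ -0.236068.
candidate 1: (m,n)=(-4,-13) → π∥ = -4-13·λ ≈ -59.068884, π⊥ = -4-13·λ' ≈ -0.931116 ∈ [-1.1, -0.7) ⇒ IN Λ
candidate 2: (m,n)=(-5,-16) → π∥ = -5-16·λ ≈ -72.777088, π⊥ = -5-16·λ' ≈ -1.222912 ∉ [-1.1, -0.7) ⇒ out
candidate 3: (m,n)=(-6,14) → π∥ = -6+14·λ ≈ 53.304952, π⊥ = -6+14·λ' ≈ -9.304952 ∉ [-1.1, -0.7) ⇒ out
candidate 4: (m,n)=(2,-5) → π∥ = 2-5·λ ≈ -19.180340, π⊥ = 2-5·λ' ≈ 3.180340 ∉ [-1.1, -0.7) ⇒ out
candidate 5: (m,n)=(2,12) → π∥ = 2+12·λ ≈ 52.832816, π⊥ = 2+12·λ' ≈ -0.832816 ∈ [-1.1, -0.7) ⇒ IN Λ
candidate 6: (m,n)=(-3,-7) → π∥ = -3-7·λ ≈ -32.652476, π⊥ = -3-7·λ' ≈ -1.347524 ∉ [-1.1, -0.7) ⇒ out
candidate 7: (m,n)=(-13,12) → π∥ = -13+12·λ ≈ 37.832816, π⊥ = -13+12·λ' ≈ -15.832816 ∉ [-1.1, -0.7) ⇒ out

1, 5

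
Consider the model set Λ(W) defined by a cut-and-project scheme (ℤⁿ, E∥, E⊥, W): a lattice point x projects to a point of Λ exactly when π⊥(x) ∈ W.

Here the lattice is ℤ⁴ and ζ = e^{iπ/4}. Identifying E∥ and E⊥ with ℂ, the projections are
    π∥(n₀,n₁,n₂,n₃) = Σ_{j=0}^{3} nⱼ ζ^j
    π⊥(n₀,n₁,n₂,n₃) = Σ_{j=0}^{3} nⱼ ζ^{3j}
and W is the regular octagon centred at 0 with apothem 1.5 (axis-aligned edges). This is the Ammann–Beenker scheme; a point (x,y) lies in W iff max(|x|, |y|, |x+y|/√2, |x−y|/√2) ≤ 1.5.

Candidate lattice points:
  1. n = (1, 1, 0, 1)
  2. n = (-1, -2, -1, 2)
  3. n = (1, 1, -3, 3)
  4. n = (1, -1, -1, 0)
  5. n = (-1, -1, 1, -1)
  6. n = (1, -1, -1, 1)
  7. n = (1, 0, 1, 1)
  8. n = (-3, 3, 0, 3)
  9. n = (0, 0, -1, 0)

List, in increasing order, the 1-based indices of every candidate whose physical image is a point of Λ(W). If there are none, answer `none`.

9

Internal map: ζ^{3j} for j=0..3 gives (1,0), (−√2/2,√2/2), (0,−1), (√2/2,√2/2).
candidate 1: n = (1, 1, 0, 1) → π⊥ ≈ (+1.00000, +1.41421); max(|x|,|y|,|x±y|/√2) = 1.70711 > 1.5 ⇒ ∉ W
candidate 2: n = (-1, -2, -1, 2) → π⊥ ≈ (+1.82843, +1.00000); max(|x|,|y|,|x±y|/√2) = 2.00000 > 1.5 ⇒ ∉ W
candidate 3: n = (1, 1, -3, 3) → π⊥ ≈ (+2.41421, +5.82843); max(|x|,|y|,|x±y|/√2) = 5.82843 > 1.5 ⇒ ∉ W
candidate 4: n = (1, -1, -1, 0) → π⊥ ≈ (+1.70711, +0.29289); max(|x|,|y|,|x±y|/√2) = 1.70711 > 1.5 ⇒ ∉ W
candidate 5: n = (-1, -1, 1, -1) → π⊥ ≈ (-1.00000, -2.41421); max(|x|,|y|,|x±y|/√2) = 2.41421 > 1.5 ⇒ ∉ W
candidate 6: n = (1, -1, -1, 1) → π⊥ ≈ (+2.41421, +1.00000); max(|x|,|y|,|x±y|/√2) = 2.41421 > 1.5 ⇒ ∉ W
candidate 7: n = (1, 0, 1, 1) → π⊥ ≈ (+1.70711, -0.29289); max(|x|,|y|,|x±y|/√2) = 1.70711 > 1.5 ⇒ ∉ W
candidate 8: n = (-3, 3, 0, 3) → π⊥ ≈ (-3.00000, +4.24264); max(|x|,|y|,|x±y|/√2) = 5.12132 > 1.5 ⇒ ∉ W
candidate 9: n = (0, 0, -1, 0) → π⊥ ≈ (+0.00000, +1.00000); max(|x|,|y|,|x±y|/√2) = 1.00000 ≤ 1.5 ⇒ ∈ W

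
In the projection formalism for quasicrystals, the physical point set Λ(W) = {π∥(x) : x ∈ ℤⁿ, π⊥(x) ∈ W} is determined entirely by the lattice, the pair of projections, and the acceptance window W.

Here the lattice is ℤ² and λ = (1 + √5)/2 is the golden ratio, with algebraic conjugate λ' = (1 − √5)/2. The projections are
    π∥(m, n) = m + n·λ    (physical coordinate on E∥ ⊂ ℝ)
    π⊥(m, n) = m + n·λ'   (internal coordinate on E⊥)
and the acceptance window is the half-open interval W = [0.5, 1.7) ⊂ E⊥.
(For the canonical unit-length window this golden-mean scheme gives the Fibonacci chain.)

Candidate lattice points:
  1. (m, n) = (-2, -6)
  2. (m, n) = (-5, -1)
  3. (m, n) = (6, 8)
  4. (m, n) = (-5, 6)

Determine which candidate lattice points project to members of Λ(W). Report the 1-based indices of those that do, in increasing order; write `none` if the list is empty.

λ' = (1−√5)/2 ≈ -0.618034.
#1 (-2,-6): internal coord -2 + (-6)·λ' = +1.708204; +1.708204 ∉ [0.5, 1.7) → out
#2 (-5,-1): internal coord -5 + (-1)·λ' = -4.381966; -4.381966 ∉ [0.5, 1.7) → out
#3 (6,8): internal coord 6 + (8)·λ' = +1.055728; +1.055728 ∈ [0.5, 1.7) → IN Λ
#4 (-5,6): internal coord -5 + (6)·λ' = -8.708204; -8.708204 ∉ [0.5, 1.7) → out

3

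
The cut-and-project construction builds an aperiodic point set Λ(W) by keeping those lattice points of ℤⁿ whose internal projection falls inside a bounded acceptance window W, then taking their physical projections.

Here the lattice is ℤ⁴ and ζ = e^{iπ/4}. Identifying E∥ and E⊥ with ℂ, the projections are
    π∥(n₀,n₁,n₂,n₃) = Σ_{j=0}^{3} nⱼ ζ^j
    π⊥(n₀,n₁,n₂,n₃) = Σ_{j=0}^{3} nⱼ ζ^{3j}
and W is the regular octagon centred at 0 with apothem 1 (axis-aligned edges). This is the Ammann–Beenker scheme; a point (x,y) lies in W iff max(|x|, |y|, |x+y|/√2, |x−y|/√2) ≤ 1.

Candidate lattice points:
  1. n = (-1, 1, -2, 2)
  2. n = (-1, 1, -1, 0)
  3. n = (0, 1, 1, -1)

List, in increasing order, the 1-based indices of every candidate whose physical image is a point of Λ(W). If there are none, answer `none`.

none

Internal map: ζ^{3j} for j=0..3 gives (1,0), (−√2/2,√2/2), (0,−1), (√2/2,√2/2).
candidate 1: n = (-1, 1, -2, 2) → π⊥ ≈ (-0.292893, +4.121320); max(|x|,|y|,|x±y|/√2) = 4.121320 > 1 ⇒ ∉ W
candidate 2: n = (-1, 1, -1, 0) → π⊥ ≈ (-1.707107, +1.707107); max(|x|,|y|,|x±y|/√2) = 2.414214 > 1 ⇒ ∉ W
candidate 3: n = (0, 1, 1, -1) → π⊥ ≈ (-1.414214, -1.000000); max(|x|,|y|,|x±y|/√2) = 1.707107 > 1 ⇒ ∉ W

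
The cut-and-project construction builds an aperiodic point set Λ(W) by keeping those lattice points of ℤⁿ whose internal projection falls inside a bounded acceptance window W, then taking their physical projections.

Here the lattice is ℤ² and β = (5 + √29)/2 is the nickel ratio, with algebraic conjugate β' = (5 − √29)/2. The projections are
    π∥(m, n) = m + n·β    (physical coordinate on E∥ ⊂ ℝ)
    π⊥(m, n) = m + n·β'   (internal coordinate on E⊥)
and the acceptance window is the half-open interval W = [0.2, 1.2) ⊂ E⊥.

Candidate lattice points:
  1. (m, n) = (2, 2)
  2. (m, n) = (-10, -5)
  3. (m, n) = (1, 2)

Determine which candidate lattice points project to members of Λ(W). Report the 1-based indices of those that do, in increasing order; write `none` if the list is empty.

Numerically β ≈ 5.192582 and β' = −1/β ≈ -0.192582.
#1 (2,2): internal coord 2 + (2)·β' = +1.614835; +1.614835 ∉ [0.2, 1.2) → out
#2 (-10,-5): internal coord -10 + (-5)·β' = -9.037088; -9.037088 ∉ [0.2, 1.2) → out
#3 (1,2): internal coord 1 + (2)·β' = +0.614835; +0.614835 ∈ [0.2, 1.2) → IN Λ

3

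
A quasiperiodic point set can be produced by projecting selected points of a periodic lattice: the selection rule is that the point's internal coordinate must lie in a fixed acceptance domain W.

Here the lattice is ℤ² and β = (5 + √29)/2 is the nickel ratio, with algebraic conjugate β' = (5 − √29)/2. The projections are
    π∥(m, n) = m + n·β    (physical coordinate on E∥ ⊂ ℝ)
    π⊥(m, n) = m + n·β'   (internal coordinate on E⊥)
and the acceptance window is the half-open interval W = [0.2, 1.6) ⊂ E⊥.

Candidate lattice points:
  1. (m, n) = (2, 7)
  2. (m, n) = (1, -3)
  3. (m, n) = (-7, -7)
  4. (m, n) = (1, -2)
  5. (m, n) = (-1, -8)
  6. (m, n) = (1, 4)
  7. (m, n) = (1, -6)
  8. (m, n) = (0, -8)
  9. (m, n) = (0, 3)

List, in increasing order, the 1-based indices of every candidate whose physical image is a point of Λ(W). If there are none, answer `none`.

Numerically β ≈ 5.192582 and β' = −1/β ≈ -0.192582.
#1 (2,7): internal coord 2 + (7)·β' = +0.651923; +0.651923 ∈ [0.2, 1.6) → IN Λ
#2 (1,-3): internal coord 1 + (-3)·β' = +1.577747; +1.577747 ∈ [0.2, 1.6) → IN Λ
#3 (-7,-7): internal coord -7 + (-7)·β' = -5.651923; -5.651923 ∉ [0.2, 1.6) → out
#4 (1,-2): internal coord 1 + (-2)·β' = +1.385165; +1.385165 ∈ [0.2, 1.6) → IN Λ
#5 (-1,-8): internal coord -1 + (-8)·β' = +0.540659; +0.540659 ∈ [0.2, 1.6) → IN Λ
#6 (1,4): internal coord 1 + (4)·β' = +0.229670; +0.229670 ∈ [0.2, 1.6) → IN Λ
#7 (1,-6): internal coord 1 + (-6)·β' = +2.155494; +2.155494 ∉ [0.2, 1.6) → out
#8 (0,-8): internal coord 0 + (-8)·β' = +1.540659; +1.540659 ∈ [0.2, 1.6) → IN Λ
#9 (0,3): internal coord 0 + (3)·β' = -0.577747; -0.577747 ∉ [0.2, 1.6) → out

1, 2, 4, 5, 6, 8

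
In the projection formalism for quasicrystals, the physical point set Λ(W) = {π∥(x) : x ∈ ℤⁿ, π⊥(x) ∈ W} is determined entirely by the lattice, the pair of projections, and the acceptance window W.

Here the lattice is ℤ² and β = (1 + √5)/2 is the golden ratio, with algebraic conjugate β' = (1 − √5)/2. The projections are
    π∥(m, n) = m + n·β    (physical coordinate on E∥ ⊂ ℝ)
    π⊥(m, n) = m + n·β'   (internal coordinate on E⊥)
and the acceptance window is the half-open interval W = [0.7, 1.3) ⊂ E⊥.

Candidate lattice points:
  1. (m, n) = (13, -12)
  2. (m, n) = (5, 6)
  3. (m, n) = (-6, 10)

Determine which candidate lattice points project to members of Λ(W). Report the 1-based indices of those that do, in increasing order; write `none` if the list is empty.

2

Compute β' = (1−√5)/2 = -0.618034, so π⊥(m,n) = m -0.618034·n.
[1] lift (13,-12): star map gives 20.416408; window check 0.7 ≤ 20.416408 < 1.3 is false → out
[2] lift (5,6): star map gives 1.291796; window check 0.7 ≤ 1.291796 < 1.3 is true → IN Λ
[3] lift (-6,10): star map gives -12.180340; window check 0.7 ≤ -12.180340 < 1.3 is false → out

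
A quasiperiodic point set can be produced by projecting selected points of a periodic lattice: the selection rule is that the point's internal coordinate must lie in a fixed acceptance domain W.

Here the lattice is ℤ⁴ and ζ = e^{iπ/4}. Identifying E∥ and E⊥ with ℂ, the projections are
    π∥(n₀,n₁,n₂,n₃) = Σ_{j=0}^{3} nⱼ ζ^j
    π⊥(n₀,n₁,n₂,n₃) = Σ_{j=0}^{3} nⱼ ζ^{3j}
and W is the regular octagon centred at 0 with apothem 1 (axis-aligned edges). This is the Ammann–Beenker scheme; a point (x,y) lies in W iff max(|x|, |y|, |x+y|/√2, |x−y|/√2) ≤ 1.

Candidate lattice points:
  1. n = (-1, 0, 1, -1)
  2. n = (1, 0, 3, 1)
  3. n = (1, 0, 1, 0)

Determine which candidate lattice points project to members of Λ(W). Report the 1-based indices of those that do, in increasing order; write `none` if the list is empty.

With ζ = e^{iπ/4} the internal vectors are ζ^0,ζ^3,ζ^6,ζ^9.
candidate 1: n = (-1, 0, 1, -1) → π⊥ ≈ (-1.707107, -1.707107); max(|x|,|y|,|x±y|/√2) = 2.414214 > 1 ⇒ ∉ W
candidate 2: n = (1, 0, 3, 1) → π⊥ ≈ (+1.707107, -2.292893); max(|x|,|y|,|x±y|/√2) = 2.828427 > 1 ⇒ ∉ W
candidate 3: n = (1, 0, 1, 0) → π⊥ ≈ (+1.000000, -1.000000); max(|x|,|y|,|x±y|/√2) = 1.414214 > 1 ⇒ ∉ W

none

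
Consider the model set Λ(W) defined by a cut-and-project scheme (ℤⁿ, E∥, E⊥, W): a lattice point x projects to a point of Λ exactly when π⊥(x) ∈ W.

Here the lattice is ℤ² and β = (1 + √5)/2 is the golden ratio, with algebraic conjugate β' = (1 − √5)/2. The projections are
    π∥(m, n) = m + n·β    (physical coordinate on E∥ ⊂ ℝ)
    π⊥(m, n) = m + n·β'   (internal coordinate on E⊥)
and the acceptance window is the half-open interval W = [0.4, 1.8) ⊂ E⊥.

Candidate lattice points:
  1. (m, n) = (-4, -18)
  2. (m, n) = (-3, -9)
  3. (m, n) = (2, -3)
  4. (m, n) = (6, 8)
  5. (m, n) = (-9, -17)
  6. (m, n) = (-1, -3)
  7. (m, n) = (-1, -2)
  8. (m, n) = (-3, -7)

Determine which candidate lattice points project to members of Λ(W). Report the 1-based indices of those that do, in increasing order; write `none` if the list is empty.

Compute β' = (1−√5)/2 = -0.61803, so π⊥(m,n) = m -0.61803·n.
#1 (-4,-18): internal coord -4 + (-18)·β' = +7.12461; +7.12461 ∉ [0.4, 1.8) → out
#2 (-3,-9): internal coord -3 + (-9)·β' = +2.56231; +2.56231 ∉ [0.4, 1.8) → out
#3 (2,-3): internal coord 2 + (-3)·β' = +3.85410; +3.85410 ∉ [0.4, 1.8) → out
#4 (6,8): internal coord 6 + (8)·β' = +1.05573; +1.05573 ∈ [0.4, 1.8) → IN Λ
#5 (-9,-17): internal coord -9 + (-17)·β' = +1.50658; +1.50658 ∈ [0.4, 1.8) → IN Λ
#6 (-1,-3): internal coord -1 + (-3)·β' = +0.85410; +0.85410 ∈ [0.4, 1.8) → IN Λ
#7 (-1,-2): internal coord -1 + (-2)·β' = +0.23607; +0.23607 ∉ [0.4, 1.8) → out
#8 (-3,-7): internal coord -3 + (-7)·β' = +1.32624; +1.32624 ∈ [0.4, 1.8) → IN Λ

4, 5, 6, 8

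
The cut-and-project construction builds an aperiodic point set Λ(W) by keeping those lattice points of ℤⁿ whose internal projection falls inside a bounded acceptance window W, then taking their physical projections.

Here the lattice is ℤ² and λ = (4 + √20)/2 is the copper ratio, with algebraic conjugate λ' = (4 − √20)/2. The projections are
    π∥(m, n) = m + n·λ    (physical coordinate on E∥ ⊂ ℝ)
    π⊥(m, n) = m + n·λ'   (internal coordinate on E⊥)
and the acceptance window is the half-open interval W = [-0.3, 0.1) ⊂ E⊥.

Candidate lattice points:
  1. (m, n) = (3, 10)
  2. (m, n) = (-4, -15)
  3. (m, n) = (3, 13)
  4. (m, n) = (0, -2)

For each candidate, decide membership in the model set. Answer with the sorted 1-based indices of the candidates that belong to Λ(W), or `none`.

3

Numerically λ ≈ 4.2361 and λ' = −1/λ ≈ -0.2361.
candidate 1: (m,n)=(3,10) → π∥ = 3+10·λ ≈ 45.3607, π⊥ = 3+10·λ' ≈ 0.6393 ∉ [-0.3, 0.1) ⇒ out
candidate 2: (m,n)=(-4,-15) → π∥ = -4-15·λ ≈ -67.5410, π⊥ = -4-15·λ' ≈ -0.4590 ∉ [-0.3, 0.1) ⇒ out
candidate 3: (m,n)=(3,13) → π∥ = 3+13·λ ≈ 58.0689, π⊥ = 3+13·λ' ≈ -0.0689 ∈ [-0.3, 0.1) ⇒ IN Λ
candidate 4: (m,n)=(0,-2) → π∥ = 0-2·λ ≈ -8.4721, π⊥ = 0-2·λ' ≈ 0.4721 ∉ [-0.3, 0.1) ⇒ out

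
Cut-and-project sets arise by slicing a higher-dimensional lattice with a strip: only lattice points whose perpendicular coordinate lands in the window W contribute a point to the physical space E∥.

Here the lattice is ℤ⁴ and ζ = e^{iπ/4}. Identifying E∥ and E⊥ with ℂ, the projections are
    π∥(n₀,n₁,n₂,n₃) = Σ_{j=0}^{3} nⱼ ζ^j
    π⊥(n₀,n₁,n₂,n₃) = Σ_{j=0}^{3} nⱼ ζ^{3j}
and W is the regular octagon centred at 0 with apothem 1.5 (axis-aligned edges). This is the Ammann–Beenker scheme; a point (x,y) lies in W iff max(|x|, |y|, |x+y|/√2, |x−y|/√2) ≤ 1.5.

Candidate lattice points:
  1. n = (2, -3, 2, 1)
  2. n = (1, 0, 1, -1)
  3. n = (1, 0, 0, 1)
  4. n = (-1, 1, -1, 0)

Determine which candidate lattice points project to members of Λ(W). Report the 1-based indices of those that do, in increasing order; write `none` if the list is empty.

With ζ = e^{iπ/4} the internal vectors are ζ^0,ζ^3,ζ^6,ζ^9.
#1 (2, -3, 2, 1): internal (4.828427, -3.414214); octagon support 5.828427 vs apothem 1.5 → ∉ W
#2 (1, 0, 1, -1): internal (0.292893, -1.707107); octagon support 1.707107 vs apothem 1.5 → ∉ W
#3 (1, 0, 0, 1): internal (1.707107, 0.707107); octagon support 1.707107 vs apothem 1.5 → ∉ W
#4 (-1, 1, -1, 0): internal (-1.707107, 1.707107); octagon support 2.414214 vs apothem 1.5 → ∉ W

none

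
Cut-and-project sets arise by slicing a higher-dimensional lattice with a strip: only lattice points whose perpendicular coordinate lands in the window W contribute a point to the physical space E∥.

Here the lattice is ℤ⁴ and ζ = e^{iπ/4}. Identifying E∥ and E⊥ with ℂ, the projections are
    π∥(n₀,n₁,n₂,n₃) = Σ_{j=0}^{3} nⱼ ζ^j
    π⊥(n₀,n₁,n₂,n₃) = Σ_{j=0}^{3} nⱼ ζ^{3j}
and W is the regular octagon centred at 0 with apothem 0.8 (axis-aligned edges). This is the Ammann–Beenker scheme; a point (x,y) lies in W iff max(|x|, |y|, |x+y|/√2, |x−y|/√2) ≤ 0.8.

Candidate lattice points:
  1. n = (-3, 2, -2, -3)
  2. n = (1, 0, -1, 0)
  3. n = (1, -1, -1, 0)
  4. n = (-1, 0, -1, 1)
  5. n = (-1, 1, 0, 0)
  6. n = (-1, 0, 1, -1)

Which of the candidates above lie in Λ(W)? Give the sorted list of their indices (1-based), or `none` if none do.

Internal map: ζ^{3j} for j=0..3 gives (1,0), (−√2/2,√2/2), (0,−1), (√2/2,√2/2).
#1 (-3, 2, -2, -3): internal (-6.5355, 1.2929); octagon support 6.5355 vs apothem 0.8 → ∉ W
#2 (1, 0, -1, 0): internal (1.0000, 1.0000); octagon support 1.4142 vs apothem 0.8 → ∉ W
#3 (1, -1, -1, 0): internal (1.7071, 0.2929); octagon support 1.7071 vs apothem 0.8 → ∉ W
#4 (-1, 0, -1, 1): internal (-0.2929, 1.7071); octagon support 1.7071 vs apothem 0.8 → ∉ W
#5 (-1, 1, 0, 0): internal (-1.7071, 0.7071); octagon support 1.7071 vs apothem 0.8 → ∉ W
#6 (-1, 0, 1, -1): internal (-1.7071, -1.7071); octagon support 2.4142 vs apothem 0.8 → ∉ W

none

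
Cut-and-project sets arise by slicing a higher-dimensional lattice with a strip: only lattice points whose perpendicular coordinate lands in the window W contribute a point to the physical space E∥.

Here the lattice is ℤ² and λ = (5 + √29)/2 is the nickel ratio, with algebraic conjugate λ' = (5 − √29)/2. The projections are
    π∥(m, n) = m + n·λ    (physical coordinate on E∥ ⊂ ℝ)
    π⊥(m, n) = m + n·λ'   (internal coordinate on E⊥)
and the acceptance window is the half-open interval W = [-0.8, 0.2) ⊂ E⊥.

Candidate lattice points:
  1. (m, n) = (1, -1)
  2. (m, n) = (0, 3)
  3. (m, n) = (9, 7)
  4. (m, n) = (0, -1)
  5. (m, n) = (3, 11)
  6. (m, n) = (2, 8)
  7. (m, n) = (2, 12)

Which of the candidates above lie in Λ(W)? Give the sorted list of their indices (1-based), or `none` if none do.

2, 4, 7

Compute λ' = (5−√29)/2 = -0.19258, so π⊥(m,n) = m -0.19258·n.
[1] lift (1,-1): star map gives 1.19258; window check -0.8 ≤ 1.19258 < 0.2 is false → out
[2] lift (0,3): star map gives -0.57775; window check -0.8 ≤ -0.57775 < 0.2 is true → IN Λ
[3] lift (9,7): star map gives 7.65192; window check -0.8 ≤ 7.65192 < 0.2 is false → out
[4] lift (0,-1): star map gives 0.19258; window check -0.8 ≤ 0.19258 < 0.2 is true → IN Λ
[5] lift (3,11): star map gives 0.88159; window check -0.8 ≤ 0.88159 < 0.2 is false → out
[6] lift (2,8): star map gives 0.45934; window check -0.8 ≤ 0.45934 < 0.2 is false → out
[7] lift (2,12): star map gives -0.31099; window check -0.8 ≤ -0.31099 < 0.2 is true → IN Λ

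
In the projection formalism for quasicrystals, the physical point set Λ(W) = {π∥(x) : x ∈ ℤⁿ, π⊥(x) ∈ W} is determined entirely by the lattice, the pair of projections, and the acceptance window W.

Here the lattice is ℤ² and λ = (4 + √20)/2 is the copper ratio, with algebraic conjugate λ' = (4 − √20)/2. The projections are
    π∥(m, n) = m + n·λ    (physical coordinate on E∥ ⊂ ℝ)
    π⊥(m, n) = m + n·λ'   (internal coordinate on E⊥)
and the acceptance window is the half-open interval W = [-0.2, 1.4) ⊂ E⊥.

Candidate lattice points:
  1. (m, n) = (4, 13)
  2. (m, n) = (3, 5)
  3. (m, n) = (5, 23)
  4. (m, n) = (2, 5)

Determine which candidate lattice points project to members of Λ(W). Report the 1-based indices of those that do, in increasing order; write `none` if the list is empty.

λ' = (4−√20)/2 ≈ -0.23607.
#1 (4,13): internal coord 4 + (13)·λ' = +0.93112; +0.93112 ∈ [-0.2, 1.4) → IN Λ
#2 (3,5): internal coord 3 + (5)·λ' = +1.81966; +1.81966 ∉ [-0.2, 1.4) → out
#3 (5,23): internal coord 5 + (23)·λ' = -0.42956; -0.42956 ∉ [-0.2, 1.4) → out
#4 (2,5): internal coord 2 + (5)·λ' = +0.81966; +0.81966 ∈ [-0.2, 1.4) → IN Λ

1, 4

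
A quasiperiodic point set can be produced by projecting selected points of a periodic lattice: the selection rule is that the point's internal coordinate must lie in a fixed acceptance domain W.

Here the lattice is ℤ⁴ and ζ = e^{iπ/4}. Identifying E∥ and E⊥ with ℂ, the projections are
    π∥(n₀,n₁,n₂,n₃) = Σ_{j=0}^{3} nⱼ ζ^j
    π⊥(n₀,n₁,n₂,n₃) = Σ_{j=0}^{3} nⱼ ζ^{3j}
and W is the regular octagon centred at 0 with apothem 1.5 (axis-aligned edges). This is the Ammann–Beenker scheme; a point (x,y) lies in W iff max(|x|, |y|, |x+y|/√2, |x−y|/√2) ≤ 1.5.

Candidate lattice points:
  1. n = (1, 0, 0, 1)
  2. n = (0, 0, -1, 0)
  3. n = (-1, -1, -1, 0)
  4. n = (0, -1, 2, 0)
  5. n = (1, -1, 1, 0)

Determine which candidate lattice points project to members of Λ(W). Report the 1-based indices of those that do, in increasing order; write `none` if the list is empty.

2, 3

With ζ = e^{iπ/4} the internal vectors are ζ^0,ζ^3,ζ^6,ζ^9.
candidate 1: n = (1, 0, 0, 1) → π⊥ ≈ (+1.707107, +0.707107); max(|x|,|y|,|x±y|/√2) = 1.707107 > 1.5 ⇒ ∉ W
candidate 2: n = (0, 0, -1, 0) → π⊥ ≈ (+0.000000, +1.000000); max(|x|,|y|,|x±y|/√2) = 1.000000 ≤ 1.5 ⇒ ∈ W
candidate 3: n = (-1, -1, -1, 0) → π⊥ ≈ (-0.292893, +0.292893); max(|x|,|y|,|x±y|/√2) = 0.414214 ≤ 1.5 ⇒ ∈ W
candidate 4: n = (0, -1, 2, 0) → π⊥ ≈ (+0.707107, -2.707107); max(|x|,|y|,|x±y|/√2) = 2.707107 > 1.5 ⇒ ∉ W
candidate 5: n = (1, -1, 1, 0) → π⊥ ≈ (+1.707107, -1.707107); max(|x|,|y|,|x±y|/√2) = 2.414214 > 1.5 ⇒ ∉ W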